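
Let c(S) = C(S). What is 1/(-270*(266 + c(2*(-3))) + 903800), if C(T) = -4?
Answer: 1/833060 ≈ 1.2004e-6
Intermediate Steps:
c(S) = -4
1/(-270*(266 + c(2*(-3))) + 903800) = 1/(-270*(266 - 4) + 903800) = 1/(-270*262 + 903800) = 1/(-70740 + 903800) = 1/833060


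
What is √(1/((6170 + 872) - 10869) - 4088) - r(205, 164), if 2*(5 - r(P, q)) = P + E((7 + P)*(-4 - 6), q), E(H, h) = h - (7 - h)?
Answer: 258 + I*√59872561579/3827 ≈ 258.0 + 63.938*I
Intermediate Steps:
E(H, h) = -7 + 2*h (E(H, h) = h + (-7 + h) = -7 + 2*h)
r(P, q) = 17/2 - q - P/2 (r(P, q) = 5 - (P + (-7 + 2*q))/2 = 5 - (-7 + P + 2*q)/2 = 5 + (7/2 - q - P/2) = 17/2 - q - P/2)
√(1/((6170 + 872) - 10869) - 4088) - r(205, 164) = √(1/((6170 + 872) - 10869) - 4088) - (17/2 - 1*164 - ½*205) = √(1/(7042 - 10869) - 4088) - (17/2 - 164 - 205/2) = √(1/(-3827) - 4088) - 1*(-258) = √(-1/3827 - 4088) + 258 = √(-15644777/3827) + 258 = I*√59872561579/3827 + 258 = 258 + I*√59872561579/3827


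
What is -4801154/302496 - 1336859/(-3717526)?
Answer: -4361005081235/281134186224 ≈ -15.512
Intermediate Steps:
-4801154/302496 - 1336859/(-3717526) = -4801154*1/302496 - 1336859*(-1/3717526) = -2400577/151248 + 1336859/3717526 = -4361005081235/281134186224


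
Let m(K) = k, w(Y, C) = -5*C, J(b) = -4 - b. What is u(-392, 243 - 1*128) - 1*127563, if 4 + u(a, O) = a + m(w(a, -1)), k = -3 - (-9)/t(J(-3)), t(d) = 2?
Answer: -255915/2 ≈ -1.2796e+5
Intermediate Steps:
k = 3/2 (k = -3 - (-9)/2 = -3 - 1*(-9/2) = -3 + 9/2 = 3/2 ≈ 1.5000)
m(K) = 3/2
u(a, O) = -5/2 + a (u(a, O) = -4 + (a + 3/2) = -4 + (3/2 + a) = -5/2 + a)
u(-392, 243 - 1*128) - 1*127563 = (-5/2 - 392) - 1*127563 = -789/2 - 127563 = -255915/2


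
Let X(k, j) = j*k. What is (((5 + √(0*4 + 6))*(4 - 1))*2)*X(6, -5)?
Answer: -900 - 180*√6 ≈ -1340.9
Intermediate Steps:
(((5 + √(0*4 + 6))*(4 - 1))*2)*X(6, -5) = (((5 + √(0*4 + 6))*(4 - 1))*2)*(-5*6) = (((5 + √(0 + 6))*3)*2)*(-30) = (((5 + √6)*3)*2)*(-30) = ((15 + 3*√6)*2)*(-30) = (30 + 6*√6)*(-30) = -900 - 180*√6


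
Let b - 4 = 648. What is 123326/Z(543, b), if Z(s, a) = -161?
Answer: -766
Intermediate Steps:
b = 652 (b = 4 + 648 = 652)
123326/Z(543, b) = 123326/(-161) = 123326*(-1/161) = -766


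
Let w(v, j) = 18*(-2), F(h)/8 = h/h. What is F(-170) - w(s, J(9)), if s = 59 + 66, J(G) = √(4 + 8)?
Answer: 44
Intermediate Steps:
F(h) = 8 (F(h) = 8*(h/h) = 8*1 = 8)
J(G) = 2*√3 (J(G) = √12 = 2*√3)
s = 125
w(v, j) = -36
F(-170) - w(s, J(9)) = 8 - 1*(-36) = 8 + 36 = 44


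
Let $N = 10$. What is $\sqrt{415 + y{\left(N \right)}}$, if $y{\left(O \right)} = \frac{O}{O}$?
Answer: $4 \sqrt{26} \approx 20.396$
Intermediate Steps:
$y{\left(O \right)} = 1$
$\sqrt{415 + y{\left(N \right)}} = \sqrt{415 + 1} = \sqrt{416} = 4 \sqrt{26}$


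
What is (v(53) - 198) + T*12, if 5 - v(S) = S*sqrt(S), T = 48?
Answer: 383 - 53*sqrt(53) ≈ -2.8458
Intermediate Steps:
v(S) = 5 - S**(3/2) (v(S) = 5 - S*sqrt(S) = 5 - S**(3/2))
(v(53) - 198) + T*12 = ((5 - 53**(3/2)) - 198) + 48*12 = ((5 - 53*sqrt(53)) - 198) + 576 = (-193 - 53*sqrt(53)) + 576 = 383 - 53*sqrt(53)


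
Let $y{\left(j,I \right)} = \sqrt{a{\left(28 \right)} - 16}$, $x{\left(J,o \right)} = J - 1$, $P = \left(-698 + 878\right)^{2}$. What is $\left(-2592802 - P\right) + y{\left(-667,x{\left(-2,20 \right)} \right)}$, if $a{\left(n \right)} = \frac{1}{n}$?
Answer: $-2625202 + \frac{i \sqrt{3129}}{14} \approx -2.6252 \cdot 10^{6} + 3.9955 i$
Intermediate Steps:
$P = 32400$ ($P = 180^{2} = 32400$)
$x{\left(J,o \right)} = -1 + J$
$y{\left(j,I \right)} = \frac{i \sqrt{3129}}{14}$ ($y{\left(j,I \right)} = \sqrt{\frac{1}{28} - 16} = \sqrt{- \frac{447}{28}} = \frac{i \sqrt{3129}}{14}$)
$\left(-2592802 - P\right) + y{\left(-667,x{\left(-2,20 \right)} \right)} = \left(-2592802 - 32400\right) + \frac{i \sqrt{3129}}{14} = -2625202 + \frac{i \sqrt{3129}}{14}$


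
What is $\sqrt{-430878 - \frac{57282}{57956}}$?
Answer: $\frac{5 i \sqrt{14472785447034}}{28978} \approx 656.41 i$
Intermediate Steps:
$\sqrt{-430878 - \frac{57282}{57956}} = \sqrt{-430878 - \frac{28641}{28978}} = \sqrt{- \frac{12486011325}{28978}} = \frac{5 i \sqrt{14472785447034}}{28978}$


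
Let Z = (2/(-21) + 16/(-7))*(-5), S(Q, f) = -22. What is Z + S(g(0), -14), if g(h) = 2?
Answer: -212/21 ≈ -10.095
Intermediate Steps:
Z = 250/21 (Z = (2*(-1/21) + 16*(-⅐))*(-5) = (-2/21 - 16/7)*(-5) = -50/21*(-5) = 250/21 ≈ 11.905)
Z + S(g(0), -14) = 250/21 - 22 = -212/21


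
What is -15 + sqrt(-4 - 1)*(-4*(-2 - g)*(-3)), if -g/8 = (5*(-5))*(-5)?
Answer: -15 + 11976*I*sqrt(5) ≈ -15.0 + 26779.0*I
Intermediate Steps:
g = -1000 (g = -8*5*(-5)*(-5) = -(-200)*(-5) = -8*125 = -1000)
-15 + sqrt(-4 - 1)*(-4*(-2 - g)*(-3)) = -15 + sqrt(-4 - 1)*(-4*(-2 - 1*(-1000))*(-3)) = -15 + sqrt(-5)*(-4*(-2 + 1000)*(-3)) = -15 + (I*sqrt(5))*(-4*998*(-3)) = -15 + (I*sqrt(5))*(-3992*(-3)) = -15 + (I*sqrt(5))*11976 = -15 + 11976*I*sqrt(5)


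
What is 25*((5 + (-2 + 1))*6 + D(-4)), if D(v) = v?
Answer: 500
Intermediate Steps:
25*((5 + (-2 + 1))*6 + D(-4)) = 25*((5 + (-2 + 1))*6 - 4) = 25*((5 - 1)*6 - 4) = 25*(4*6 - 4) = 25*(24 - 4) = 25*20 = 500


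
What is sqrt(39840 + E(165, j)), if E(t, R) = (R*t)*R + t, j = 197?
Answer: sqrt(6443490) ≈ 2538.4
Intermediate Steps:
E(t, R) = t + t*R**2 (E(t, R) = t*R**2 + t = t + t*R**2)
sqrt(39840 + E(165, j)) = sqrt(39840 + 165*(1 + 197**2)) = sqrt(39840 + 165*(1 + 38809)) = sqrt(39840 + 165*38810) = sqrt(39840 + 6403650) = sqrt(6443490)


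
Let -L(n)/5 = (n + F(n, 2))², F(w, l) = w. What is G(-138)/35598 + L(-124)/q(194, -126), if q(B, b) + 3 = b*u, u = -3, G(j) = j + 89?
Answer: -729807689/889950 ≈ -820.05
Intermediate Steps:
G(j) = 89 + j
q(B, b) = -3 - 3*b (q(B, b) = -3 + b*(-3) = -3 - 3*b)
L(n) = -20*n² (L(n) = -5*(n + n)² = -5*4*n² = -20*n²)
G(-138)/35598 + L(-124)/q(194, -126) = (89 - 138)/35598 + (-20*(-124)²)/(-3 - 3*(-126)) = -49*1/35598 + (-20*15376)/(-3 + 378) = -49/35598 - 307520/375 = -49/35598 - 307520*1/375 = -49/35598 - 61504/75 = -729807689/889950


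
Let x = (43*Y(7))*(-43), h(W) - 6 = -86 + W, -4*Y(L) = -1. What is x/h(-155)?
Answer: 1849/940 ≈ 1.9670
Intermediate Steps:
Y(L) = ¼ (Y(L) = -¼*(-1) = ¼)
h(W) = -80 + W (h(W) = 6 + (-86 + W) = -80 + W)
x = -1849/4 (x = (43*(¼))*(-43) = (43/4)*(-43) = -1849/4 ≈ -462.25)
x/h(-155) = -1849/(4*(-80 - 155)) = -1849/4/(-235) = -1849/4*(-1/235) = 1849/940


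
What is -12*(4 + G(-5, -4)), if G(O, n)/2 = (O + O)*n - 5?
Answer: -888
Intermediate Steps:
G(O, n) = -10 + 4*O*n (G(O, n) = 2*((O + O)*n - 5) = 2*((2*O)*n - 5) = 2*(2*O*n - 5) = 2*(-5 + 2*O*n) = -10 + 4*O*n)
-12*(4 + G(-5, -4)) = -12*(4 + (-10 + 4*(-5)*(-4))) = -12*(4 + (-10 + 80)) = -12*(4 + 70) = -12*74 = -888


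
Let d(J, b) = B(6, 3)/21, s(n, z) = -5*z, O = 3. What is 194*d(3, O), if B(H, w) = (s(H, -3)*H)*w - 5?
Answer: 51410/21 ≈ 2448.1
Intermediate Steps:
B(H, w) = -5 + 15*H*w (B(H, w) = ((-5*(-3))*H)*w - 5 = (15*H)*w - 5 = 15*H*w - 5 = -5 + 15*H*w)
d(J, b) = 265/21 (d(J, b) = (-5 + 15*6*3)/21 = (-5 + 270)*(1/21) = 265*(1/21) = 265/21)
194*d(3, O) = 194*(265/21) = 51410/21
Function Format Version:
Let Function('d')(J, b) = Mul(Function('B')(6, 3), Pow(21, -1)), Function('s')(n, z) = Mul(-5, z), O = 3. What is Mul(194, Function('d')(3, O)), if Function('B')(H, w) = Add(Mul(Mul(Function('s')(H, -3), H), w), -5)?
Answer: Rational(51410, 21) ≈ 2448.1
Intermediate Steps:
Function('B')(H, w) = Add(-5, Mul(15, H, w)) (Function('B')(H, w) = Add(Mul(Mul(Mul(-5, -3), H), w), -5) = Add(Mul(Mul(15, H), w), -5) = Add(Mul(15, H, w), -5) = Add(-5, Mul(15, H, w)))
Function('d')(J, b) = Rational(265, 21) (Function('d')(J, b) = Mul(Add(-5, Mul(15, 6, 3)), Pow(21, -1)) = Mul(Add(-5, 270), Rational(1, 21)) = Mul(265, Rational(1, 21)) = Rational(265, 21))
Mul(194, Function('d')(3, O)) = Mul(194, Rational(265, 21)) = Rational(51410, 21)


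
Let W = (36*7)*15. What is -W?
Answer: -3780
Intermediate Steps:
W = 3780 (W = 252*15 = 3780)
-W = -1*3780 = -3780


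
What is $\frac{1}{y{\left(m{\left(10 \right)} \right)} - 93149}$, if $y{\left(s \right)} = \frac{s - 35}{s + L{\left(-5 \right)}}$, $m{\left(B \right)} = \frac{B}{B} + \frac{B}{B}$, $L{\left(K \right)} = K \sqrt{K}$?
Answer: $- \frac{4005429}{373103755562} + \frac{55 i \sqrt{5}}{373103755562} \approx -1.0735 \cdot 10^{-5} + 3.2962 \cdot 10^{-10} i$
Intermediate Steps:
$L{\left(K \right)} = K^{\frac{3}{2}}$
$m{\left(B \right)} = 2$ ($m{\left(B \right)} = 1 + 1 = 2$)
$y{\left(s \right)} = \frac{-35 + s}{s - 5 i \sqrt{5}}$ ($y{\left(s \right)} = \frac{s - 35}{s + \left(-5\right)^{\frac{3}{2}}} = \frac{-35 + s}{s - 5 i \sqrt{5}}$)
$\frac{1}{y{\left(m{\left(10 \right)} \right)} - 93149} = \frac{1}{\frac{-35 + 2}{2 - 5 i \sqrt{5}} - 93149} = \frac{1}{\frac{1}{2 - 5 i \sqrt{5}} \left(-33\right) - 93149} = \frac{1}{- \frac{33}{2 - 5 i \sqrt{5}} - 93149} = \frac{1}{-93149 - \frac{33}{2 - 5 i \sqrt{5}}}$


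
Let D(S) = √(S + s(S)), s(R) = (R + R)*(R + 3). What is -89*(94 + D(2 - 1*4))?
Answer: -8366 - 89*I*√6 ≈ -8366.0 - 218.0*I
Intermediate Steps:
s(R) = 2*R*(3 + R) (s(R) = (2*R)*(3 + R) = 2*R*(3 + R))
D(S) = √(S + 2*S*(3 + S))
-89*(94 + D(2 - 1*4)) = -89*(94 + √((2 - 1*4)*(7 + 2*(2 - 1*4)))) = -89*(94 + √((2 - 4)*(7 + 2*(2 - 4)))) = -89*(94 + √(-2*(7 + 2*(-2)))) = -89*(94 + √(-2*(7 - 4))) = -89*(94 + √(-2*3)) = -89*(94 + √(-6)) = -89*(94 + I*√6) = -8366 - 89*I*√6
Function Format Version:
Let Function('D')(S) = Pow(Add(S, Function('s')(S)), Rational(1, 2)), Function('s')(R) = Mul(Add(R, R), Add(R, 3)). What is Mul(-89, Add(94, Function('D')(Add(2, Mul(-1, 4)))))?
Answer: Add(-8366, Mul(-89, I, Pow(6, Rational(1, 2)))) ≈ Add(-8366.0, Mul(-218.00, I))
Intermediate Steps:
Function('s')(R) = Mul(2, R, Add(3, R)) (Function('s')(R) = Mul(Mul(2, R), Add(3, R)) = Mul(2, R, Add(3, R)))
Function('D')(S) = Pow(Add(S, Mul(2, S, Add(3, S))), Rational(1, 2))
Mul(-89, Add(94, Function('D')(Add(2, Mul(-1, 4))))) = Mul(-89, Add(94, Pow(Mul(Add(2, Mul(-1, 4)), Add(7, Mul(2, Add(2, Mul(-1, 4))))), Rational(1, 2)))) = Mul(-89, Add(94, Pow(Mul(Add(2, -4), Add(7, Mul(2, Add(2, -4)))), Rational(1, 2)))) = Mul(-89, Add(94, Pow(Mul(-2, Add(7, Mul(2, -2))), Rational(1, 2)))) = Mul(-89, Add(94, Pow(Mul(-2, Add(7, -4)), Rational(1, 2)))) = Mul(-89, Add(94, Pow(Mul(-2, 3), Rational(1, 2)))) = Mul(-89, Add(94, Pow(-6, Rational(1, 2)))) = Mul(-89, Add(94, Mul(I, Pow(6, Rational(1, 2))))) = Add(-8366, Mul(-89, I, Pow(6, Rational(1, 2))))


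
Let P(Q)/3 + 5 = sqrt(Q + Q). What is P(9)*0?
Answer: 0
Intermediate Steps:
P(Q) = -15 + 3*sqrt(2)*sqrt(Q) (P(Q) = -15 + 3*sqrt(Q + Q) = -15 + 3*sqrt(2*Q) = -15 + 3*(sqrt(2)*sqrt(Q)) = -15 + 3*sqrt(2)*sqrt(Q))
P(9)*0 = (-15 + 3*sqrt(2)*sqrt(9))*0 = (-15 + 3*sqrt(2)*3)*0 = (-15 + 9*sqrt(2))*0 = 0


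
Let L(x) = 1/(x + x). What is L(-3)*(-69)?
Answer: 23/2 ≈ 11.500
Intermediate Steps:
L(x) = 1/(2*x)
L(-3)*(-69) = ((1/2)/(-3))*(-69) = ((1/2)*(-1/3))*(-69) = -1/6*(-69) = 23/2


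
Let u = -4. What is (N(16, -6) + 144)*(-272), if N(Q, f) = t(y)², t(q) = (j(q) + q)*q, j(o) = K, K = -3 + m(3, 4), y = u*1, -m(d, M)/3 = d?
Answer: -1153280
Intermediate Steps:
m(d, M) = -3*d
y = -4 (y = -4*1 = -4)
K = -12 (K = -3 - 3*3 = -3 - 9 = -12)
j(o) = -12
t(q) = q*(-12 + q) (t(q) = (-12 + q)*q = q*(-12 + q))
N(Q, f) = 4096 (N(Q, f) = (-4*(-12 - 4))² = (-4*(-16))² = 64² = 4096)
(N(16, -6) + 144)*(-272) = (4096 + 144)*(-272) = 4240*(-272) = -1153280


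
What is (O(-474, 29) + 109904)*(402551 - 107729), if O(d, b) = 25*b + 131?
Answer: 32654484720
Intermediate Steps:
O(d, b) = 131 + 25*b
(O(-474, 29) + 109904)*(402551 - 107729) = ((131 + 25*29) + 109904)*(402551 - 107729) = ((131 + 725) + 109904)*294822 = (856 + 109904)*294822 = 110760*294822 = 32654484720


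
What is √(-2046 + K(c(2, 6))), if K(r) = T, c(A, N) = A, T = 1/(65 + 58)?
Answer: I*√30953811/123 ≈ 45.233*I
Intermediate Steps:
T = 1/123 ≈ 0.0081301
K(r) = 1/123
√(-2046 + K(c(2, 6))) = √(-2046 + 1/123) = √(-251657/123) = I*√30953811/123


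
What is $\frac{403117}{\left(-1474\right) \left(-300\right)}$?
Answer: $\frac{36647}{40200} \approx 0.91162$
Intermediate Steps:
$\frac{403117}{\left(-1474\right) \left(-300\right)} = \frac{403117}{442200} = 403117 \cdot \frac{1}{442200} = \frac{36647}{40200}$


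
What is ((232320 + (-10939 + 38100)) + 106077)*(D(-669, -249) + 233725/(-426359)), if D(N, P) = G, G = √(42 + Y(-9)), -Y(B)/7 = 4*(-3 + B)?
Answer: -85440043550/426359 + 1096674*√42 ≈ 6.9069e+6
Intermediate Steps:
Y(B) = 84 - 28*B (Y(B) = -28*(-3 + B) = -7*(-12 + 4*B) = 84 - 28*B)
G = 3*√42 (G = √(42 + (84 - 28*(-9))) = √(42 + (84 + 252)) = √(42 + 336) = √378 = 3*√42 ≈ 19.442)
D(N, P) = 3*√42
((232320 + (-10939 + 38100)) + 106077)*(D(-669, -249) + 233725/(-426359)) = ((232320 + (-10939 + 38100)) + 106077)*(3*√42 + 233725/(-426359)) = ((232320 + 27161) + 106077)*(3*√42 + 233725*(-1/426359)) = (259481 + 106077)*(3*√42 - 233725/426359) = 365558*(-233725/426359 + 3*√42) = -85440043550/426359 + 1096674*√42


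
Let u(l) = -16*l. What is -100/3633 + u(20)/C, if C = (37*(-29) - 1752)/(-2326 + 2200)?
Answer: -29353012/2052645 ≈ -14.300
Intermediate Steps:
C = 2825/126 (C = (-1073 - 1752)/(-126) = -2825*(-1/126) = 2825/126 ≈ 22.421)
-100/3633 + u(20)/C = -100/3633 + (-16*20)/(2825/126) = -100*1/3633 - 320*126/2825 = -100/3633 - 8064/565 = -29353012/2052645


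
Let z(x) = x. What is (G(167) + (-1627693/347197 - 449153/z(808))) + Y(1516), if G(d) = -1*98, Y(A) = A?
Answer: 240539129483/280535176 ≈ 857.43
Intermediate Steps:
G(d) = -98
(G(167) + (-1627693/347197 - 449153/z(808))) + Y(1516) = (-98 + (-1627693/347197 - 449153/808)) + 1516 = (-98 - 157259750085/280535176) + 1516 = -184752197333/280535176 + 1516 = 240539129483/280535176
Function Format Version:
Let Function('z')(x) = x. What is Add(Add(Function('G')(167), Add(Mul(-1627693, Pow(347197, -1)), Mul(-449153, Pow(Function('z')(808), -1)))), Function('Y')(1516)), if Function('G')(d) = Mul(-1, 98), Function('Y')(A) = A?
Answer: Rational(240539129483, 280535176) ≈ 857.43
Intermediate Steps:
Function('G')(d) = -98
Add(Add(Function('G')(167), Add(Mul(-1627693, Pow(347197, -1)), Mul(-449153, Pow(Function('z')(808), -1)))), Function('Y')(1516)) = Add(Add(-98, Add(Mul(-1627693, Pow(347197, -1)), Mul(-449153, Pow(808, -1)))), 1516) = Add(Add(-98, Add(Mul(-1627693, Rational(1, 347197)), Mul(-449153, Rational(1, 808)))), 1516) = Add(Add(-98, Add(Rational(-1627693, 347197), Rational(-449153, 808))), 1516) = Add(Add(-98, Rational(-157259750085, 280535176)), 1516) = Add(Rational(-184752197333, 280535176), 1516) = Rational(240539129483, 280535176)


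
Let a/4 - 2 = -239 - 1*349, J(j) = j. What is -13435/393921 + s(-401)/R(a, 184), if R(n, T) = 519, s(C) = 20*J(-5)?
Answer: -89335/393921 ≈ -0.22678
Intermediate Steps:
a = -2344 (a = 8 + 4*(-239 - 1*349) = 8 + 4*(-239 - 349) = 8 + 4*(-588) = 8 - 2352 = -2344)
s(C) = -100 (s(C) = 20*(-5) = -100)
-13435/393921 + s(-401)/R(a, 184) = -13435/393921 - 100/519 = -89335/393921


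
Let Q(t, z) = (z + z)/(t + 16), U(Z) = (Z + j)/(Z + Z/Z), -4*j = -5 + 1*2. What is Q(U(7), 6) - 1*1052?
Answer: -190284/181 ≈ -1051.3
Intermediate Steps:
j = ¾ (j = -(-5 + 1*2)/4 = -(-5 + 2)/4 = -¼*(-3) = ¾ ≈ 0.75000)
U(Z) = (¾ + Z)/(1 + Z) (U(Z) = (Z + ¾)/(Z + Z/Z) = (¾ + Z)/(Z + 1) = (¾ + Z)/(1 + Z))
Q(t, z) = 2*z/(16 + t) (Q(t, z) = (2*z)/(16 + t) = 2*z/(16 + t))
Q(U(7), 6) - 1*1052 = 2*6/(16 + (¾ + 7)/(1 + 7)) - 1*1052 = 2*6/(16 + (31/4)/8) - 1052 = 2*6/(16 + (⅛)*(31/4)) - 1052 = 2*6/(16 + 31/32) - 1052 = 2*6/(543/32) - 1052 = 2*6*(32/543) - 1052 = 128/181 - 1052 = -190284/181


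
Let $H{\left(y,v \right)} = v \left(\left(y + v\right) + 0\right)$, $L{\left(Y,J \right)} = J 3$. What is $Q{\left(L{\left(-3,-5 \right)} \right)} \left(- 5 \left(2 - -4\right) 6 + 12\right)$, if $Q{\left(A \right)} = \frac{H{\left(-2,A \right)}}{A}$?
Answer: $2856$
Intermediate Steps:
$L{\left(Y,J \right)} = 3 J$
$H{\left(y,v \right)} = v \left(v + y\right)$ ($H{\left(y,v \right)} = v \left(\left(v + y\right) + 0\right) = v \left(v + y\right)$)
$Q{\left(A \right)} = -2 + A$ ($Q{\left(A \right)} = \frac{A \left(A - 2\right)}{A} = \frac{A \left(-2 + A\right)}{A} = -2 + A$)
$Q{\left(L{\left(-3,-5 \right)} \right)} \left(- 5 \left(2 - -4\right) 6 + 12\right) = \left(-2 + 3 \left(-5\right)\right) \left(- 5 \left(2 - -4\right) 6 + 12\right) = \left(-2 - 15\right) \left(- 5 \left(2 + 4\right) 6 + 12\right) = - 17 \left(\left(-5\right) 6 \cdot 6 + 12\right) = - 17 \left(\left(-30\right) 6 + 12\right) = - 17 \left(-180 + 12\right) = \left(-17\right) \left(-168\right) = 2856$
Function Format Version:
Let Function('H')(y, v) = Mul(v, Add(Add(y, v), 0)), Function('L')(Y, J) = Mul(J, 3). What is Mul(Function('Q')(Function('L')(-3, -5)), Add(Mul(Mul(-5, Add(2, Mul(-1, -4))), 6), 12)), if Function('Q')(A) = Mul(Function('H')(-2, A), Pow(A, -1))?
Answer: 2856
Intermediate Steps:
Function('L')(Y, J) = Mul(3, J)
Function('H')(y, v) = Mul(v, Add(v, y)) (Function('H')(y, v) = Mul(v, Add(Add(v, y), 0)) = Mul(v, Add(v, y)))
Function('Q')(A) = Add(-2, A) (Function('Q')(A) = Mul(Mul(A, Add(A, -2)), Pow(A, -1)) = Mul(Mul(A, Add(-2, A)), Pow(A, -1)) = Add(-2, A))
Mul(Function('Q')(Function('L')(-3, -5)), Add(Mul(Mul(-5, Add(2, Mul(-1, -4))), 6), 12)) = Mul(Add(-2, Mul(3, -5)), Add(Mul(Mul(-5, Add(2, Mul(-1, -4))), 6), 12)) = Mul(Add(-2, -15), Add(Mul(Mul(-5, Add(2, 4)), 6), 12)) = Mul(-17, Add(Mul(Mul(-5, 6), 6), 12)) = Mul(-17, Add(Mul(-30, 6), 12)) = Mul(-17, Add(-180, 12)) = Mul(-17, -168) = 2856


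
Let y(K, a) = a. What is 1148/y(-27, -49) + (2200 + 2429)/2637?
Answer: -133355/6153 ≈ -21.673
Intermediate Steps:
1148/y(-27, -49) + (2200 + 2429)/2637 = 1148/(-49) + (2200 + 2429)/2637 = 1148*(-1/49) + 4629*(1/2637) = -164/7 + 1543/879 = -133355/6153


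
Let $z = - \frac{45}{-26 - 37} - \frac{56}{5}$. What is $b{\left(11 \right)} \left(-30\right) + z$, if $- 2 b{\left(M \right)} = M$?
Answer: $\frac{5408}{35} \approx 154.51$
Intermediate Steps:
$b{\left(M \right)} = - \frac{M}{2}$
$z = - \frac{367}{35}$ ($z = - \frac{45}{-26 - 37} - \frac{56}{5} = - \frac{45}{-63} - \frac{56}{5} = \left(-45\right) \left(- \frac{1}{63}\right) - \frac{56}{5} = \frac{5}{7} - \frac{56}{5} = - \frac{367}{35} \approx -10.486$)
$b{\left(11 \right)} \left(-30\right) + z = \left(- \frac{1}{2}\right) 11 \left(-30\right) - \frac{367}{35} = \left(- \frac{11}{2}\right) \left(-30\right) - \frac{367}{35} = 165 - \frac{367}{35} = \frac{5408}{35}$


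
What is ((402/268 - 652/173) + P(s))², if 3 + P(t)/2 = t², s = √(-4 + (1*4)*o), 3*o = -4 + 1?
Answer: 70509609/119716 ≈ 588.97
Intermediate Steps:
o = -1 (o = (-4 + 1)/3 = (⅓)*(-3) = -1)
s = 2*I*√2 (s = √(-4 + (1*4)*(-1)) = √(-4 + 4*(-1)) = √(-4 - 4) = √(-8) = 2*I*√2 ≈ 2.8284*I)
P(t) = -6 + 2*t²
((402/268 - 652/173) + P(s))² = ((402/268 - 652/173) + (-6 + 2*(2*I*√2)²))² = ((402*(1/268) - 652*1/173) + (-6 + 2*(-8)))² = ((3/2 - 652/173) + (-6 - 16))² = (-785/346 - 22)² = (-8397/346)² = 70509609/119716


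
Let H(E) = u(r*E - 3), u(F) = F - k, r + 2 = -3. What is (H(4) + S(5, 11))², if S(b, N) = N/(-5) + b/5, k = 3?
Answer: 18496/25 ≈ 739.84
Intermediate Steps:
r = -5 (r = -2 - 3 = -5)
u(F) = -3 + F (u(F) = F - 1*3 = F - 3 = -3 + F)
S(b, N) = -N/5 + b/5 (S(b, N) = N*(-⅕) + b*(⅕) = -N/5 + b/5)
H(E) = -6 - 5*E (H(E) = -3 + (-5*E - 3) = -3 + (-3 - 5*E) = -6 - 5*E)
(H(4) + S(5, 11))² = ((-6 - 5*4) + (-⅕*11 + (⅕)*5))² = ((-6 - 20) + (-11/5 + 1))² = (-26 - 6/5)² = (-136/5)² = 18496/25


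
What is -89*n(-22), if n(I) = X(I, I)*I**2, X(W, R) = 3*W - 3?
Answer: 2972244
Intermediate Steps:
X(W, R) = -3 + 3*W
n(I) = I**2*(-3 + 3*I) (n(I) = (-3 + 3*I)*I**2 = I**2*(-3 + 3*I))
-89*n(-22) = -267*(-22)**2*(-1 - 22) = -267*484*(-23) = -89*(-33396) = 2972244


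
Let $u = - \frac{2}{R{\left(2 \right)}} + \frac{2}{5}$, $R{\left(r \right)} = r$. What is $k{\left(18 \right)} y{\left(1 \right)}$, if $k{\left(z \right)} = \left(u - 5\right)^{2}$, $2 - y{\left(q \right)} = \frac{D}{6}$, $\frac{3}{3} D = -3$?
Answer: $\frac{392}{5} \approx 78.4$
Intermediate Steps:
$D = -3$
$y{\left(q \right)} = \frac{5}{2}$ ($y{\left(q \right)} = 2 - - \frac{3}{6} = 2 - \left(-3\right) \frac{1}{6} = 2 - - \frac{1}{2} = 2 + \frac{1}{2} = \frac{5}{2}$)
$u = - \frac{3}{5}$ ($u = - \frac{2}{2} + \frac{2}{5} = \left(-2\right) \frac{1}{2} + 2 \cdot \frac{1}{5} = -1 + \frac{2}{5} = - \frac{3}{5} \approx -0.6$)
$k{\left(z \right)} = \frac{784}{25}$ ($k{\left(z \right)} = \left(- \frac{3}{5} - 5\right)^{2} = \left(- \frac{28}{5}\right)^{2} = \frac{784}{25}$)
$k{\left(18 \right)} y{\left(1 \right)} = \frac{784}{25} \cdot \frac{5}{2} = \frac{392}{5}$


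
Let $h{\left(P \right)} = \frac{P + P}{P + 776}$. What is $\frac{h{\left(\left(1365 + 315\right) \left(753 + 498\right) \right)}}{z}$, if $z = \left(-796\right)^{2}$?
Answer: $\frac{131355}{41629680028} \approx 3.1553 \cdot 10^{-6}$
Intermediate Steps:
$z = 633616$
$h{\left(P \right)} = \frac{2 P}{776 + P}$
$\frac{h{\left(\left(1365 + 315\right) \left(753 + 498\right) \right)}}{z} = \frac{2 \left(1365 + 315\right) \left(753 + 498\right) \frac{1}{776 + \left(1365 + 315\right) \left(753 + 498\right)}}{633616} = \frac{2 \cdot 1680 \cdot 1251}{776 + 1680 \cdot 1251} \cdot \frac{1}{633616} = 2 \cdot 2101680 \frac{1}{776 + 2101680} \cdot \frac{1}{633616} = 2 \cdot 2101680 \cdot \frac{1}{2102456} \cdot \frac{1}{633616} = \frac{525420}{262807} \cdot \frac{1}{633616} = \frac{131355}{41629680028}$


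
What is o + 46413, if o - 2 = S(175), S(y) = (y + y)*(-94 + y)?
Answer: 74765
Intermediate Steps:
S(y) = 2*y*(-94 + y) (S(y) = (2*y)*(-94 + y) = 2*y*(-94 + y))
o = 28352 (o = 2 + 2*175*(-94 + 175) = 2 + 2*175*81 = 2 + 28350 = 28352)
o + 46413 = 28352 + 46413 = 74765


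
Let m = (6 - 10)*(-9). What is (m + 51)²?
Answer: 7569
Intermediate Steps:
m = 36 (m = -4*(-9) = 36)
(m + 51)² = (36 + 51)² = 87² = 7569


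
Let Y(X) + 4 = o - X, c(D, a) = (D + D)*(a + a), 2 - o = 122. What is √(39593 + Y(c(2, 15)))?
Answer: 19*√109 ≈ 198.37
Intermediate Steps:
o = -120 (o = 2 - 1*122 = 2 - 122 = -120)
c(D, a) = 4*D*a (c(D, a) = (2*D)*(2*a) = 4*D*a)
Y(X) = -124 - X (Y(X) = -4 + (-120 - X) = -124 - X)
√(39593 + Y(c(2, 15))) = √(39593 + (-124 - 4*2*15)) = √(39593 + (-124 - 1*120)) = √(39593 + (-124 - 120)) = √(39593 - 244) = √39349 = 19*√109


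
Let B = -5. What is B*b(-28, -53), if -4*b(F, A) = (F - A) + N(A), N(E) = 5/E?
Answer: 1650/53 ≈ 31.132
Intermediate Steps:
b(F, A) = -5/(4*A) - F/4 + A/4 (b(F, A) = -((F - A) + 5/A)/4 = -(F - A + 5/A)/4 = -5/(4*A) - F/4 + A/4)
B*b(-28, -53) = -5*(-5 - 53*(-53 - 1*(-28)))/(4*(-53)) = -5*(-1)*(-5 - 53*(-53 + 28))/(4*53) = -5*(-1)*(-5 - 53*(-25))/(4*53) = -5*(-1)*(-5 + 1325)/(4*53) = -5*(-1)*1320/(4*53) = -5*(-330/53) = 1650/53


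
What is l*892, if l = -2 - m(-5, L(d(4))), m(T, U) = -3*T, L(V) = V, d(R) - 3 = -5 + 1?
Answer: -15164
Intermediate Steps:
d(R) = -1 (d(R) = 3 + (-5 + 1) = 3 - 4 = -1)
l = -17 (l = -2 - (-3)*(-5) = -2 - 1*15 = -2 - 15 = -17)
l*892 = -17*892 = -15164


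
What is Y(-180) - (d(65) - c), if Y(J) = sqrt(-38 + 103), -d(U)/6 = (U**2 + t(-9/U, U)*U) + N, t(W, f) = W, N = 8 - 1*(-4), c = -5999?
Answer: 19369 + sqrt(65) ≈ 19377.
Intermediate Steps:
N = 12 (N = 8 + 4 = 12)
d(U) = -18 - 6*U**2 (d(U) = -6*((U**2 + (-9/U)*U) + 12) = -6*((U**2 - 9) + 12) = -6*((-9 + U**2) + 12) = -6*(3 + U**2) = -18 - 6*U**2)
Y(J) = sqrt(65)
Y(-180) - (d(65) - c) = sqrt(65) - ((-18 - 6*65**2) - 1*(-5999)) = sqrt(65) - ((-18 - 6*4225) + 5999) = sqrt(65) - ((-18 - 25350) + 5999) = sqrt(65) - (-25368 + 5999) = sqrt(65) - 1*(-19369) = sqrt(65) + 19369 = 19369 + sqrt(65)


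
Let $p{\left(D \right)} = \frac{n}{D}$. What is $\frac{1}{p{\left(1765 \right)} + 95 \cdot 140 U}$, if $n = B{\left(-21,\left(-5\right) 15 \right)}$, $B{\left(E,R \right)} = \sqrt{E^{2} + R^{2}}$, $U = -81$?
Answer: $- \frac{186446216250}{200858508766124663} - \frac{1765 \sqrt{674}}{1205151052596747978} \approx -9.2825 \cdot 10^{-7}$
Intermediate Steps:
$n = 3 \sqrt{674}$ ($n = \sqrt{\left(-21\right)^{2} + \left(\left(-5\right) 15\right)^{2}} = \sqrt{441 + \left(-75\right)^{2}} = \sqrt{441 + 5625} = \sqrt{6066} = 3 \sqrt{674} \approx 77.885$)
$p{\left(D \right)} = \frac{3 \sqrt{674}}{D}$
$\frac{1}{p{\left(1765 \right)} + 95 \cdot 140 U} = \frac{1}{\frac{3 \sqrt{674}}{1765} + 95 \cdot 140 \left(-81\right)} = \frac{1}{3 \sqrt{674} \cdot \frac{1}{1765} + 13300 \left(-81\right)} = \frac{1}{\frac{3 \sqrt{674}}{1765} - 1077300} = \frac{1}{-1077300 + \frac{3 \sqrt{674}}{1765}}$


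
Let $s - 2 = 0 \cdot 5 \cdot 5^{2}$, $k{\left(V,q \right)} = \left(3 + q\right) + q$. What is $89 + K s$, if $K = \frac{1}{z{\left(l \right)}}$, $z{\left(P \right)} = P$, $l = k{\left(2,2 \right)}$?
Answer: $\frac{625}{7} \approx 89.286$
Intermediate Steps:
$k{\left(V,q \right)} = 3 + 2 q$
$l = 7$ ($l = 3 + 2 \cdot 2 = 3 + 4 = 7$)
$s = 2$ ($s = 2 + 0 \cdot 5 \cdot 5^{2} = 2 + 0 \cdot 25 = 2 + 0 = 2$)
$K = \frac{1}{7} \approx 0.14286$
$89 + K s = 89 + \frac{1}{7} \cdot 2 = 89 + \frac{2}{7} = \frac{625}{7}$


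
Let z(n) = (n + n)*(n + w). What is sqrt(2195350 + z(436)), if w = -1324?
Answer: sqrt(1421014) ≈ 1192.1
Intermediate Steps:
z(n) = 2*n*(-1324 + n) (z(n) = (n + n)*(n - 1324) = (2*n)*(-1324 + n) = 2*n*(-1324 + n))
sqrt(2195350 + z(436)) = sqrt(2195350 + 2*436*(-1324 + 436)) = sqrt(2195350 + 2*436*(-888)) = sqrt(2195350 - 774336) = sqrt(1421014)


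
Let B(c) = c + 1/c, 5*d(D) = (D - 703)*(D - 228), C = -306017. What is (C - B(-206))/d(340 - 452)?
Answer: -12599413/2283304 ≈ -5.5181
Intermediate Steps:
d(D) = (-703 + D)*(-228 + D)/5 (d(D) = ((D - 703)*(D - 228))/5 = ((-703 + D)*(-228 + D))/5 = (-703 + D)*(-228 + D)/5)
(C - B(-206))/d(340 - 452) = (-306017 - (-206 + 1/(-206)))/(160284/5 - 931*(340 - 452)/5 + (340 - 452)²/5) = (-306017 - (-206 - 1/206))/(160284/5 - 931/5*(-112) + (⅕)*(-112)²) = (-306017 - 1*(-42437/206))/(160284/5 + 104272/5 + (⅕)*12544) = (-306017 + 42437/206)/(160284/5 + 104272/5 + 12544/5) = -62997065/206/55420 = -62997065/206*1/55420 = -12599413/2283304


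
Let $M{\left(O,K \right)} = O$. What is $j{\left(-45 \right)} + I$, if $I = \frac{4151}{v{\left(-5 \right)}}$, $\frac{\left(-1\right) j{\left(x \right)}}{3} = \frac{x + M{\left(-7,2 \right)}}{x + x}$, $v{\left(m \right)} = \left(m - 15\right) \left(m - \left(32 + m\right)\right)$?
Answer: $\frac{1825}{384} \approx 4.7526$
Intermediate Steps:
$v{\left(m \right)} = 480 - 32 m$ ($v{\left(m \right)} = \left(-15 + m\right) \left(-32\right) = 480 - 32 m$)
$j{\left(x \right)} = - \frac{3 \left(-7 + x\right)}{2 x}$ ($j{\left(x \right)} = - 3 \frac{x - 7}{x + x} = - 3 \frac{-7 + x}{2 x} = - \frac{3 \left(-7 + x\right)}{2 x}$)
$I = \frac{4151}{640}$ ($I = \frac{4151}{480 - -160} = \frac{4151}{480 + 160} = \frac{4151}{640} \approx 6.4859$)
$j{\left(-45 \right)} + I = \frac{3 \left(7 - -45\right)}{2 \left(-45\right)} + \frac{4151}{640} = \frac{3}{2} \left(- \frac{1}{45}\right) \left(7 + 45\right) + \frac{4151}{640} = \frac{3}{2} \left(- \frac{1}{45}\right) 52 + \frac{4151}{640} = - \frac{26}{15} + \frac{4151}{640} = \frac{1825}{384}$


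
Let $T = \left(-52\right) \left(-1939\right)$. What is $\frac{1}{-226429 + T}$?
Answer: $- \frac{1}{125601} \approx -7.9617 \cdot 10^{-6}$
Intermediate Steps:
$T = 100828$
$\frac{1}{-226429 + T} = \frac{1}{-226429 + 100828} = \frac{1}{-125601} = - \frac{1}{125601}$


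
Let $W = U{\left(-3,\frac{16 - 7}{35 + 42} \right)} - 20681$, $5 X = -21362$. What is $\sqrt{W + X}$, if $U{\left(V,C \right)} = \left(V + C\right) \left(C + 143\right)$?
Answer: $\frac{i \sqrt{3759878715}}{385} \approx 159.27 i$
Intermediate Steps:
$X = - \frac{21362}{5}$ ($X = \frac{1}{5} \left(-21362\right) = - \frac{21362}{5} \approx -4272.4$)
$U{\left(V,C \right)} = \left(143 + C\right) \left(C + V\right)$ ($U{\left(V,C \right)} = \left(C + V\right) \left(143 + C\right) = \left(143 + C\right) \left(C + V\right)$)
$W = - \frac{125064089}{5929}$ ($W = \left(\left(\frac{16 - 7}{35 + 42}\right)^{2} + 143 \frac{16 - 7}{35 + 42} + 143 \left(-3\right) + \frac{16 - 7}{35 + 42} \left(-3\right)\right) - 20681 = \left(\left(\frac{9}{77}\right)^{2} + 143 \cdot \frac{9}{77} - 429 + \frac{9}{77} \left(-3\right)\right) - 20681 = \left(\frac{81}{5929} + \frac{117}{7} - 429 - \frac{27}{77}\right) - 20681 = - \frac{2446440}{5929} - 20681 = - \frac{125064089}{5929} \approx -21094.0$)
$\sqrt{W + X} = \sqrt{- \frac{125064089}{5929} - \frac{21362}{5}} = \sqrt{- \frac{751975743}{29645}} = \frac{i \sqrt{3759878715}}{385}$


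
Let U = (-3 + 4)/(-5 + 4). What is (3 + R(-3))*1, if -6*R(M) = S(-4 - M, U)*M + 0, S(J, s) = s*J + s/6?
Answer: 41/12 ≈ 3.4167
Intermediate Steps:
U = -1 (U = 1/(-1) = 1*(-1) = -1)
S(J, s) = s/6 + J*s (S(J, s) = J*s + s*(1/6) = J*s + s/6 = s/6 + J*s)
R(M) = -M*(23/6 + M)/6 (R(M) = -((-(1/6 + (-4 - M)))*M + 0)/6 = -((-(-23/6 - M))*M + 0)/6 = -((23/6 + M)*M + 0)/6 = -(M*(23/6 + M) + 0)/6 = -M*(23/6 + M)/6)
(3 + R(-3))*1 = (3 - 1/36*(-3)*(23 + 6*(-3)))*1 = (3 - 1/36*(-3)*(23 - 18))*1 = (3 - 1/36*(-3)*5)*1 = (3 + 5/12)*1 = (41/12)*1 = 41/12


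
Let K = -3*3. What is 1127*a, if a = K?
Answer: -10143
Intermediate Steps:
K = -9
a = -9
1127*a = 1127*(-9) = -10143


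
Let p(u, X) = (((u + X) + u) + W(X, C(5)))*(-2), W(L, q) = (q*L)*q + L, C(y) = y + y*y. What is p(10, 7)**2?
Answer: 160478224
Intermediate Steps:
C(y) = y + y**2
W(L, q) = L + L*q**2 (W(L, q) = (L*q)*q + L = L*q**2 + L = L + L*q**2)
p(u, X) = -1804*X - 4*u (p(u, X) = (((u + X) + u) + X*(1 + (5*(1 + 5))**2))*(-2) = (((X + u) + u) + X*(1 + (5*6)**2))*(-2) = ((X + 2*u) + X*(1 + 30**2))*(-2) = ((X + 2*u) + X*(1 + 900))*(-2) = ((X + 2*u) + X*901)*(-2) = ((X + 2*u) + 901*X)*(-2) = (2*u + 902*X)*(-2) = -1804*X - 4*u)
p(10, 7)**2 = (-1804*7 - 4*10)**2 = (-12628 - 40)**2 = (-12668)**2 = 160478224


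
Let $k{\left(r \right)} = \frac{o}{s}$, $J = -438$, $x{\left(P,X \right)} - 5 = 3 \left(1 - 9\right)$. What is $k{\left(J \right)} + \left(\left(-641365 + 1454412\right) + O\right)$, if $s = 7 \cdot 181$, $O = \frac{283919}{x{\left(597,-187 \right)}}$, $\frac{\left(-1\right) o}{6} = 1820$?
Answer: $\frac{2744649654}{3439} \approx 7.981 \cdot 10^{5}$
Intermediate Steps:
$o = -10920$ ($o = \left(-6\right) 1820 = -10920$)
$x{\left(P,X \right)} = -19$ ($x{\left(P,X \right)} = 5 + 3 \left(1 - 9\right) = 5 + 3 \left(-8\right) = 5 - 24 = -19$)
$O = - \frac{283919}{19}$ ($O = \frac{283919}{-19} = 283919 \left(- \frac{1}{19}\right) = - \frac{283919}{19} \approx -14943.0$)
$s = 1267$
$k{\left(r \right)} = - \frac{1560}{181}$ ($k{\left(r \right)} = - \frac{10920}{1267} = \left(-10920\right) \frac{1}{1267} = - \frac{1560}{181}$)
$k{\left(J \right)} + \left(\left(-641365 + 1454412\right) + O\right) = - \frac{1560}{181} + \left(\left(-641365 + 1454412\right) - \frac{283919}{19}\right) = - \frac{1560}{181} + \left(813047 - \frac{283919}{19}\right) = - \frac{1560}{181} + \frac{15163974}{19} = \frac{2744649654}{3439}$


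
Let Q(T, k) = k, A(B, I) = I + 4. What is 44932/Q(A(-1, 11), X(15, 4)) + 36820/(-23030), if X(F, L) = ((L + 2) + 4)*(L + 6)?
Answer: 3682507/8225 ≈ 447.72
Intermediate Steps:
A(B, I) = 4 + I
X(F, L) = (6 + L)**2 (X(F, L) = ((2 + L) + 4)*(6 + L) = (6 + L)*(6 + L) = (6 + L)**2)
44932/Q(A(-1, 11), X(15, 4)) + 36820/(-23030) = 44932/((6 + 4)**2) + 36820/(-23030) = 44932/(10**2) + 36820*(-1/23030) = 44932/100 - 526/329 = 44932*(1/100) - 526/329 = 11233/25 - 526/329 = 3682507/8225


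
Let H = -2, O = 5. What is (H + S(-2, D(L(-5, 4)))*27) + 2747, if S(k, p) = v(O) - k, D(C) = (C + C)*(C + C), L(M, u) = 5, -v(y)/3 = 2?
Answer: 2637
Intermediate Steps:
v(y) = -6 (v(y) = -3*2 = -6)
D(C) = 4*C**2 (D(C) = (2*C)*(2*C) = 4*C**2)
S(k, p) = -6 - k
(H + S(-2, D(L(-5, 4)))*27) + 2747 = (-2 + (-6 - 1*(-2))*27) + 2747 = (-2 + (-6 + 2)*27) + 2747 = (-2 - 4*27) + 2747 = (-2 - 108) + 2747 = -110 + 2747 = 2637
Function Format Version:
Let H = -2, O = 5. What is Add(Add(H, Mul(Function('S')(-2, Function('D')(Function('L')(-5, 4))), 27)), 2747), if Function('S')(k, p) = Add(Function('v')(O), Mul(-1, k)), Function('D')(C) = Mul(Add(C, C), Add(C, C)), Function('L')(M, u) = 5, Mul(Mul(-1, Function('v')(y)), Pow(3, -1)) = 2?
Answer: 2637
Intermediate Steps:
Function('v')(y) = -6 (Function('v')(y) = Mul(-3, 2) = -6)
Function('D')(C) = Mul(4, Pow(C, 2)) (Function('D')(C) = Mul(Mul(2, C), Mul(2, C)) = Mul(4, Pow(C, 2)))
Function('S')(k, p) = Add(-6, Mul(-1, k))
Add(Add(H, Mul(Function('S')(-2, Function('D')(Function('L')(-5, 4))), 27)), 2747) = Add(Add(-2, Mul(Add(-6, Mul(-1, -2)), 27)), 2747) = Add(Add(-2, Mul(Add(-6, 2), 27)), 2747) = Add(Add(-2, Mul(-4, 27)), 2747) = Add(Add(-2, -108), 2747) = Add(-110, 2747) = 2637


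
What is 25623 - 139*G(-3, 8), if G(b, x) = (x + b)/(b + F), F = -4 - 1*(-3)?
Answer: 103187/4 ≈ 25797.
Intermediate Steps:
F = -1 (F = -4 + 3 = -1)
G(b, x) = (b + x)/(-1 + b) (G(b, x) = (x + b)/(b - 1) = (b + x)/(-1 + b))
25623 - 139*G(-3, 8) = 25623 - 139*(-3 + 8)/(-1 - 3) = 25623 - 139*5/(-4) = 25623 - 139*(-1/4*5) = 25623 - 139*(-5)/4 = 25623 - 1*(-695/4) = 25623 + 695/4 = 103187/4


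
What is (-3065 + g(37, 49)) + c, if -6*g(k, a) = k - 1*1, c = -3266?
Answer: -6337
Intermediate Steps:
g(k, a) = ⅙ - k/6 (g(k, a) = -(k - 1*1)/6 = -(k - 1)/6 = -(-1 + k)/6 = ⅙ - k/6)
(-3065 + g(37, 49)) + c = (-3065 + (⅙ - ⅙*37)) - 3266 = (-3065 + (⅙ - 37/6)) - 3266 = (-3065 - 6) - 3266 = -3071 - 3266 = -6337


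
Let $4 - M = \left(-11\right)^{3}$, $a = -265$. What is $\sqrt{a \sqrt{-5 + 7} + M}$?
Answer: $\sqrt{1335 - 265 \sqrt{2}} \approx 30.988$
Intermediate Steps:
$M = 1335$ ($M = 4 - \left(-11\right)^{3} = 4 - -1331 = 4 + 1331 = 1335$)
$\sqrt{a \sqrt{-5 + 7} + M} = \sqrt{- 265 \sqrt{-5 + 7} + 1335} = \sqrt{- 265 \sqrt{2} + 1335} = \sqrt{1335 - 265 \sqrt{2}}$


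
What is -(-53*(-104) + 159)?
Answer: -5671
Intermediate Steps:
-(-53*(-104) + 159) = -(5512 + 159) = -1*5671 = -5671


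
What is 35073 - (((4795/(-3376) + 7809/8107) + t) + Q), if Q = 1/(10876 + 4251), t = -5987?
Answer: 16999619342972495/414014372464 ≈ 41060.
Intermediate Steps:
Q = 1/15127 ≈ 6.6107e-5
35073 - (((4795/(-3376) + 7809/8107) + t) + Q) = 35073 - (((4795/(-3376) + 7809/8107) - 5987) + 1/15127) = 35073 - (((4795*(-1/3376) + 7809*(1/8107)) - 5987) + 1/15127) = 35073 - (((-4795/3376 + 7809/8107) - 5987) + 1/15127) = 35073 - ((-12509881/27369232 - 5987) + 1/15127) = 35073 - (-163872101865/27369232 + 1/15127) = 35073 - 1*(-2478893257542623/414014372464) = 35073 + 2478893257542623/414014372464 = 16999619342972495/414014372464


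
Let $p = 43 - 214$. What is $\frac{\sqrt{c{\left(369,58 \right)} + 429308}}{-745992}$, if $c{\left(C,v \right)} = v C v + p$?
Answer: $- \frac{\sqrt{1670453}}{745992} \approx -0.0017325$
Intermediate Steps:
$p = -171$
$c{\left(C,v \right)} = -171 + C v^{2}$ ($c{\left(C,v \right)} = v C v - 171 = C v v - 171 = C v^{2} - 171 = -171 + C v^{2}$)
$\frac{\sqrt{c{\left(369,58 \right)} + 429308}}{-745992} = \frac{\sqrt{\left(-171 + 369 \cdot 58^{2}\right) + 429308}}{-745992} = \sqrt{\left(-171 + 369 \cdot 3364\right) + 429308} \left(- \frac{1}{745992}\right) = \sqrt{\left(-171 + 1241316\right) + 429308} \left(- \frac{1}{745992}\right) = \sqrt{1241145 + 429308} \left(- \frac{1}{745992}\right) = \sqrt{1670453} \left(- \frac{1}{745992}\right) = - \frac{\sqrt{1670453}}{745992}$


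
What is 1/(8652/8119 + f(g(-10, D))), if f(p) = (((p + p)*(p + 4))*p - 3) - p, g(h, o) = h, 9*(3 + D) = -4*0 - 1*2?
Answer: -8119/9677315 ≈ -0.00083897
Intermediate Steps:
D = -29/9 (D = -3 + (-4*0 - 1*2)/9 = -3 + (0 - 2)/9 = -3 + (1/9)*(-2) = -3 - 2/9 = -29/9 ≈ -3.2222)
f(p) = -3 - p + 2*p**2*(4 + p) (f(p) = (((2*p)*(4 + p))*p - 3) - p = ((2*p*(4 + p))*p - 3) - p = (2*p**2*(4 + p) - 3) - p = (-3 + 2*p**2*(4 + p)) - p = -3 - p + 2*p**2*(4 + p))
1/(8652/8119 + f(g(-10, D))) = 1/(8652/8119 + (-3 - 1*(-10) + 2*(-10)**3 + 8*(-10)**2)) = 1/(8652*(1/8119) + (-3 + 10 + 2*(-1000) + 8*100)) = 1/(8652/8119 + (-3 + 10 - 2000 + 800)) = 1/(8652/8119 - 1193) = 1/(-9677315/8119) = -8119/9677315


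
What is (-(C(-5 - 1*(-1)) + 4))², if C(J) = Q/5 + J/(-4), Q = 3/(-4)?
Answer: 9409/400 ≈ 23.522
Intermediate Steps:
Q = -¾ (Q = 3*(-¼) = -¾ ≈ -0.75000)
C(J) = -3/20 - J/4 (C(J) = -¾/5 + J/(-4) = -¾*⅕ + J*(-¼) = -3/20 - J/4)
(-(C(-5 - 1*(-1)) + 4))² = (-((-3/20 - (-5 - 1*(-1))/4) + 4))² = (-((-3/20 - (-5 + 1)/4) + 4))² = (-((-3/20 - ¼*(-4)) + 4))² = (-((-3/20 + 1) + 4))² = (-(17/20 + 4))² = (-1*97/20)² = (-97/20)² = 9409/400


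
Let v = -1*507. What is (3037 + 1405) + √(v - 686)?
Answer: 4442 + I*√1193 ≈ 4442.0 + 34.54*I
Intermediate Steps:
v = -507
(3037 + 1405) + √(v - 686) = (3037 + 1405) + √(-507 - 686) = 4442 + √(-1193) = 4442 + I*√1193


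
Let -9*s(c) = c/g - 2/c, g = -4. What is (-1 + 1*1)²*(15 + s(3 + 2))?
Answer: 0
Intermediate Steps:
s(c) = c/36 + 2/(9*c) (s(c) = -(c/(-4) - 2/c)/9 = -(c*(-¼) - 2/c)/9 = -(-c/4 - 2/c)/9 = -(-2/c - c/4)/9 = c/36 + 2/(9*c))
(-1 + 1*1)²*(15 + s(3 + 2)) = (-1 + 1*1)²*(15 + (8 + (3 + 2)²)/(36*(3 + 2))) = (-1 + 1)²*(15 + (1/36)*(8 + 5²)/5) = 0²*(15 + (1/36)*(⅕)*(8 + 25)) = 0*(15 + (1/36)*(⅕)*33) = 0*(15 + 11/60) = 0*(911/60) = 0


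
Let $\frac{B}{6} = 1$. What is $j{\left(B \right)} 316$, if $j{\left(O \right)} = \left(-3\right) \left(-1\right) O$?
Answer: $5688$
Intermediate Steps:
$B = 6$ ($B = 6 \cdot 1 = 6$)
$j{\left(O \right)} = 3 O$
$j{\left(B \right)} 316 = 3 \cdot 6 \cdot 316 = 18 \cdot 316 = 5688$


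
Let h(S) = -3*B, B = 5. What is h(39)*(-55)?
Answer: 825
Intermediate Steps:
h(S) = -15 (h(S) = -3*5 = -15)
h(39)*(-55) = -15*(-55) = 825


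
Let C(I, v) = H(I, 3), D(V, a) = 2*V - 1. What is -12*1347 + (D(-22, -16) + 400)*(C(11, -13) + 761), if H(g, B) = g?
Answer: 257896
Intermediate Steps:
D(V, a) = -1 + 2*V
C(I, v) = I
-12*1347 + (D(-22, -16) + 400)*(C(11, -13) + 761) = -12*1347 + ((-1 + 2*(-22)) + 400)*(11 + 761) = -16164 + ((-1 - 44) + 400)*772 = -16164 + (-45 + 400)*772 = -16164 + 355*772 = -16164 + 274060 = 257896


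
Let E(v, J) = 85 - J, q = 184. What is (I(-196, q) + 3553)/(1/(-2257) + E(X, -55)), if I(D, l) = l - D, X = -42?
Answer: 8876781/315979 ≈ 28.093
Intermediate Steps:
(I(-196, q) + 3553)/(1/(-2257) + E(X, -55)) = ((184 - 1*(-196)) + 3553)/(1/(-2257) + (85 - 1*(-55))) = ((184 + 196) + 3553)/(-1/2257 + (85 + 55)) = (380 + 3553)/(-1/2257 + 140) = 3933/(315979/2257) = 3933*(2257/315979) = 8876781/315979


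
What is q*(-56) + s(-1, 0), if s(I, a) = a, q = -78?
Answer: 4368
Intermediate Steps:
q*(-56) + s(-1, 0) = -78*(-56) + 0 = 4368 + 0 = 4368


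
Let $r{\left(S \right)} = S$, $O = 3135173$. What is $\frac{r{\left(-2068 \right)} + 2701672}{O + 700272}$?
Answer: $\frac{2699604}{3835445} \approx 0.70386$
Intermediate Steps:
$\frac{r{\left(-2068 \right)} + 2701672}{O + 700272} = \frac{-2068 + 2701672}{3135173 + 700272} = \frac{2699604}{3835445}$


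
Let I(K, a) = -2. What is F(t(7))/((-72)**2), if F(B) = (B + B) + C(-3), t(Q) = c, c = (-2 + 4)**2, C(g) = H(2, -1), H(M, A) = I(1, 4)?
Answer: 1/864 ≈ 0.0011574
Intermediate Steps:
H(M, A) = -2
C(g) = -2
c = 4 (c = 2**2 = 4)
t(Q) = 4
F(B) = -2 + 2*B (F(B) = (B + B) - 2 = 2*B - 2 = -2 + 2*B)
F(t(7))/((-72)**2) = (-2 + 2*4)/((-72)**2) = (-2 + 8)/5184 = 6*(1/5184) = 1/864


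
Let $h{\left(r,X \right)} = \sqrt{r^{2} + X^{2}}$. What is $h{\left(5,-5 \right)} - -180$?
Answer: $180 + 5 \sqrt{2} \approx 187.07$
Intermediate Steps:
$h{\left(r,X \right)} = \sqrt{X^{2} + r^{2}}$
$h{\left(5,-5 \right)} - -180 = \sqrt{\left(-5\right)^{2} + 5^{2}} - -180 = \sqrt{25 + 25} + 180 = \sqrt{50} + 180 = 5 \sqrt{2} + 180 = 180 + 5 \sqrt{2}$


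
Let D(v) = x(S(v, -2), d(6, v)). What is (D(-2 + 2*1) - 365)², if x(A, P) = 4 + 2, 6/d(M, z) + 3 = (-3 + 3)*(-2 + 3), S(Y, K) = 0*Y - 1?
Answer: 128881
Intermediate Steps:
S(Y, K) = -1 (S(Y, K) = 0 - 1 = -1)
d(M, z) = -2 (d(M, z) = 6/(-3 + (-3 + 3)*(-2 + 3)) = 6/(-3 + 0*1) = 6/(-3 + 0) = 6/(-3) = 6*(-⅓) = -2)
x(A, P) = 6
D(v) = 6
(D(-2 + 2*1) - 365)² = (6 - 365)² = (-359)² = 128881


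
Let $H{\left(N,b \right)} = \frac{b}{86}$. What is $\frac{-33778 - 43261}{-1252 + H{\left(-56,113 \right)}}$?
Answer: $\frac{6625354}{107559} \approx 61.597$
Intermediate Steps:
$H{\left(N,b \right)} = \frac{b}{86}$ ($H{\left(N,b \right)} = b \frac{1}{86} = \frac{b}{86}$)
$\frac{-33778 - 43261}{-1252 + H{\left(-56,113 \right)}} = \frac{-33778 - 43261}{-1252 + \frac{1}{86} \cdot 113} = - \frac{77039}{-1252 + \frac{113}{86}} = - \frac{77039}{- \frac{107559}{86}} = \left(-77039\right) \left(- \frac{86}{107559}\right) = \frac{6625354}{107559}$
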